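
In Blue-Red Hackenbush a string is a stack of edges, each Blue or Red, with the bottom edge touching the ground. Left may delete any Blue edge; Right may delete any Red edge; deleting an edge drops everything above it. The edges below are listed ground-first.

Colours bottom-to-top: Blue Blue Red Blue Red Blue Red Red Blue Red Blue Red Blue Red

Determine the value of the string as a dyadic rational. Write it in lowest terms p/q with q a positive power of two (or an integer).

6741/4096

value(B) = { 0 | ∅ } => 1
value(BB) = { 0, 1 | ∅ } => 2
value(BBR) = { 0, 1 | 2 } => 3/2
value(BBRB) = { 0, 1, 3/2 | 2 } => 7/4
value(BBRBR) = { 0, 1, 3/2 | 7/4, 2 } => 13/8
value(BBRBRB) = { 0, 1, 3/2, 13/8 | 7/4, 2 } => 27/16
value(BBRBRBR) = { 0, 1, 3/2, 13/8 | 27/16, 7/4, 2 } => 53/32
value(BBRBRBRR) = { 0, 1, 3/2, 13/8 | 53/32, 27/16, 7/4, 2 } => 105/64
value(BBRBRBRRB) = { 0, 1, 3/2, 13/8, 105/64 | 53/32, 27/16, 7/4, 2 } => 211/128
value(BBRBRBRRBR) = { 0, 1, 3/2, 13/8, 105/64 | 211/128, 53/32, 27/16, 7/4, 2 } => 421/256
value(BBRBRBRRBRB) = { 0, 1, 3/2, 13/8, 105/64, 421/256 | 211/128, 53/32, 27/16, 7/4, 2 } => 843/512
value(BBRBRBRRBRBR) = { 0, 1, 3/2, 13/8, 105/64, 421/256 | 843/512, 211/128, 53/32, 27/16, 7/4, 2 } => 1685/1024
value(BBRBRBRRBRBRB) = { 0, 1, 3/2, 13/8, 105/64, 421/256, 1685/1024 | 843/512, 211/128, 53/32, 27/16, 7/4, 2 } => 3371/2048
value(BBRBRBRRBRBRBR) = { 0, 1, 3/2, 13/8, 105/64, 421/256, 1685/1024 | 3371/2048, 843/512, 211/128, 53/32, 27/16, 7/4, 2 } => 6741/4096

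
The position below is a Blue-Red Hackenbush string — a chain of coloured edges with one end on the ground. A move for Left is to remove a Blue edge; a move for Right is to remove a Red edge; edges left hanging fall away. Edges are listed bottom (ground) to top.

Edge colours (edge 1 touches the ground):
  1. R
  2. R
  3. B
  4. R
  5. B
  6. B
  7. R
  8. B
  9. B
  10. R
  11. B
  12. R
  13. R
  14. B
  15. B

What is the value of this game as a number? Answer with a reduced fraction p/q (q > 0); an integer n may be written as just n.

-12889/8192

edge 1 of 15 (R): { ∅ | 0 } → -1
edge 2 of 15 (R): { ∅ | -1,0 } → -2
edge 3 of 15 (B): { -2 | -1,0 } → -3/2
edge 4 of 15 (R): { -2 | -3/2,-1,0 } → -7/4
edge 5 of 15 (B): { -2,-7/4 | -3/2,-1,0 } → -13/8
edge 6 of 15 (B): { -2,-7/4,-13/8 | -3/2,-1,0 } → -25/16
edge 7 of 15 (R): { -2,-7/4,-13/8 | -25/16,-3/2,-1,0 } → -51/32
edge 8 of 15 (B): { -2,-7/4,-13/8,-51/32 | -25/16,-3/2,-1,0 } → -101/64
edge 9 of 15 (B): { -2,-7/4,-13/8,-51/32,-101/64 | -25/16,-3/2,-1,0 } → -201/128
edge 10 of 15 (R): { -2,-7/4,-13/8,-51/32,-101/64 | -201/128,-25/16,-3/2,-1,0 } → -403/256
edge 11 of 15 (B): { -2,-7/4,-13/8,-51/32,-101/64,-403/256 | -201/128,-25/16,-3/2,-1,0 } → -805/512
edge 12 of 15 (R): { -2,-7/4,-13/8,-51/32,-101/64,-403/256 | -805/512,-201/128,-25/16,-3/2,-1,0 } → -1611/1024
edge 13 of 15 (R): { -2,-7/4,-13/8,-51/32,-101/64,-403/256 | -1611/1024,-805/512,-201/128,-25/16,-3/2,-1,0 } → -3223/2048
edge 14 of 15 (B): { -2,-7/4,-13/8,-51/32,-101/64,-403/256,-3223/2048 | -1611/1024,-805/512,-201/128,-25/16,-3/2,-1,0 } → -6445/4096
edge 15 of 15 (B): { -2,-7/4,-13/8,-51/32,-101/64,-403/256,-3223/2048,-6445/4096 | -1611/1024,-805/512,-201/128,-25/16,-3/2,-1,0 } → -12889/8192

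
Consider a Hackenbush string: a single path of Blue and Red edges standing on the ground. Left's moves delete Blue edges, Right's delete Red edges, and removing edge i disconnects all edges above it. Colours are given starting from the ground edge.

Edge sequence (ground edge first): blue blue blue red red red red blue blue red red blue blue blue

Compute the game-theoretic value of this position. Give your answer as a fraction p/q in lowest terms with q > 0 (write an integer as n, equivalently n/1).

step 1: add blue to get b; options L={ 0 } R={ (no moves) } gives 1
step 2: add blue to get bb; options L={ 0, 1 } R={ (no moves) } gives 2
step 3: add blue to get bbb; options L={ 0, 1, 2 } R={ (no moves) } gives 3
step 4: add red to get bbbr; options L={ 0, 1, 2 } R={ 3 } gives 5/2
step 5: add red to get bbbrr; options L={ 0, 1, 2 } R={ 5/2, 3 } gives 9/4
step 6: add red to get bbbrrr; options L={ 0, 1, 2 } R={ 9/4, 5/2, 3 } gives 17/8
step 7: add red to get bbbrrrr; options L={ 0, 1, 2 } R={ 17/8, 9/4, 5/2, 3 } gives 33/16
step 8: add blue to get bbbrrrrb; options L={ 0, 1, 2, 33/16 } R={ 17/8, 9/4, 5/2, 3 } gives 67/32
step 9: add blue to get bbbrrrrbb; options L={ 0, 1, 2, 33/16, 67/32 } R={ 17/8, 9/4, 5/2, 3 } gives 135/64
step 10: add red to get bbbrrrrbbr; options L={ 0, 1, 2, 33/16, 67/32 } R={ 135/64, 17/8, 9/4, 5/2, 3 } gives 269/128
step 11: add red to get bbbrrrrbbrr; options L={ 0, 1, 2, 33/16, 67/32 } R={ 269/128, 135/64, 17/8, 9/4, 5/2, 3 } gives 537/256
step 12: add blue to get bbbrrrrbbrrb; options L={ 0, 1, 2, 33/16, 67/32, 537/256 } R={ 269/128, 135/64, 17/8, 9/4, 5/2, 3 } gives 1075/512
step 13: add blue to get bbbrrrrbbrrbb; options L={ 0, 1, 2, 33/16, 67/32, 537/256, 1075/512 } R={ 269/128, 135/64, 17/8, 9/4, 5/2, 3 } gives 2151/1024
step 14: add blue to get bbbrrrrbbrrbbb; options L={ 0, 1, 2, 33/16, 67/32, 537/256, 1075/512, 2151/1024 } R={ 269/128, 135/64, 17/8, 9/4, 5/2, 3 } gives 4303/2048

4303/2048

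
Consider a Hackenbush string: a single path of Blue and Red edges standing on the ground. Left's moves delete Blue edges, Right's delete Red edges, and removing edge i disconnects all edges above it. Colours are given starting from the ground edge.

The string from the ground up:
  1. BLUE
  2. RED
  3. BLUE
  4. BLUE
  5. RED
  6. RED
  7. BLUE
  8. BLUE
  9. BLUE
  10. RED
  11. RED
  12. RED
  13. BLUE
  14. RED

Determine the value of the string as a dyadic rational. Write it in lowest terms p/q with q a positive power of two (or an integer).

6597/8192

Build v(s[:k]) for k = 1..14, string s = BLUE RED BLUE BLUE RED RED BLUE BLUE BLUE RED RED RED BLUE RED.
1 of 14 · B · max L 0 · min R +∞ so 1
2 of 14 · BR · max L 0 · min R 1 so 1/2
3 of 14 · BRB · max L 1/2 · min R 1 so 3/4
4 of 14 · BRBB · max L 3/4 · min R 1 so 7/8
5 of 14 · BRBBR · max L 3/4 · min R 7/8 so 13/16
6 of 14 · BRBBRR · max L 3/4 · min R 13/16 so 25/32
7 of 14 · BRBBRRB · max L 25/32 · min R 13/16 so 51/64
8 of 14 · BRBBRRBB · max L 51/64 · min R 13/16 so 103/128
9 of 14 · BRBBRRBBB · max L 103/128 · min R 13/16 so 207/256
10 of 14 · BRBBRRBBBR · max L 103/128 · min R 207/256 so 413/512
11 of 14 · BRBBRRBBBRR · max L 103/128 · min R 413/512 so 825/1024
12 of 14 · BRBBRRBBBRRR · max L 103/128 · min R 825/1024 so 1649/2048
13 of 14 · BRBBRRBBBRRRB · max L 1649/2048 · min R 825/1024 so 3299/4096
14 of 14 · BRBBRRBBBRRRBR · max L 1649/2048 · min R 3299/4096 so 6597/8192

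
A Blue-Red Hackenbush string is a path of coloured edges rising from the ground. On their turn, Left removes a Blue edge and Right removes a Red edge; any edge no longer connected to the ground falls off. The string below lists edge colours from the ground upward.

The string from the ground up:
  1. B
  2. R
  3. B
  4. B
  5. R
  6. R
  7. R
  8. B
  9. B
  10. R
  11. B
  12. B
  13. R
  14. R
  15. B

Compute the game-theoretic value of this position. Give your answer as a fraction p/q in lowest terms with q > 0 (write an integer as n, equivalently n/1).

12723/16384

Prefix values for B R B B R R R B B R B B R R B via {L|R} + simplicity:
edge 1 of 15 (B): { 0 | none } → 1
edge 2 of 15 (R): { 0 | 1 } → 1/2
edge 3 of 15 (B): { 0,1/2 | 1 } → 3/4
edge 4 of 15 (B): { 0,1/2,3/4 | 1 } → 7/8
edge 5 of 15 (R): { 0,1/2,3/4 | 7/8,1 } → 13/16
edge 6 of 15 (R): { 0,1/2,3/4 | 13/16,7/8,1 } → 25/32
edge 7 of 15 (R): { 0,1/2,3/4 | 25/32,13/16,7/8,1 } → 49/64
edge 8 of 15 (B): { 0,1/2,3/4,49/64 | 25/32,13/16,7/8,1 } → 99/128
edge 9 of 15 (B): { 0,1/2,3/4,49/64,99/128 | 25/32,13/16,7/8,1 } → 199/256
edge 10 of 15 (R): { 0,1/2,3/4,49/64,99/128 | 199/256,25/32,13/16,7/8,1 } → 397/512
edge 11 of 15 (B): { 0,1/2,3/4,49/64,99/128,397/512 | 199/256,25/32,13/16,7/8,1 } → 795/1024
edge 12 of 15 (B): { 0,1/2,3/4,49/64,99/128,397/512,795/1024 | 199/256,25/32,13/16,7/8,1 } → 1591/2048
edge 13 of 15 (R): { 0,1/2,3/4,49/64,99/128,397/512,795/1024 | 1591/2048,199/256,25/32,13/16,7/8,1 } → 3181/4096
edge 14 of 15 (R): { 0,1/2,3/4,49/64,99/128,397/512,795/1024 | 3181/4096,1591/2048,199/256,25/32,13/16,7/8,1 } → 6361/8192
edge 15 of 15 (B): { 0,1/2,3/4,49/64,99/128,397/512,795/1024,6361/8192 | 3181/4096,1591/2048,199/256,25/32,13/16,7/8,1 } → 12723/16384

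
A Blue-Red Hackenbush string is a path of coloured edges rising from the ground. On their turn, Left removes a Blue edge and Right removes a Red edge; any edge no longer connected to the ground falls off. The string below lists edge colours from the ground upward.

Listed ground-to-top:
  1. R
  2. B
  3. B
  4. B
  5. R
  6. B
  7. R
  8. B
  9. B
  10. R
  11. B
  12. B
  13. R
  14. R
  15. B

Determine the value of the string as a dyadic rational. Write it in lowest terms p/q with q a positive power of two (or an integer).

Build val(s[:k]) for k = 1..15, string s = R B B B R B R B B R B B R R B.
val(R) = { · | 0 } gives -1
val(RB) = { -1 | 0 } gives -1/2
val(RBB) = { -1, -1/2 | 0 } gives -1/4
val(RBBB) = { -1, -1/2, -1/4 | 0 } gives -1/8
val(RBBBR) = { -1, -1/2, -1/4 | -1/8, 0 } gives -3/16
val(RBBBRB) = { -1, -1/2, -1/4, -3/16 | -1/8, 0 } gives -5/32
val(RBBBRBR) = { -1, -1/2, -1/4, -3/16 | -5/32, -1/8, 0 } gives -11/64
val(RBBBRBRB) = { -1, -1/2, -1/4, -3/16, -11/64 | -5/32, -1/8, 0 } gives -21/128
val(RBBBRBRBB) = { -1, -1/2, -1/4, -3/16, -11/64, -21/128 | -5/32, -1/8, 0 } gives -41/256
val(RBBBRBRBBR) = { -1, -1/2, -1/4, -3/16, -11/64, -21/128 | -41/256, -5/32, -1/8, 0 } gives -83/512
val(RBBBRBRBBRB) = { -1, -1/2, -1/4, -3/16, -11/64, -21/128, -83/512 | -41/256, -5/32, -1/8, 0 } gives -165/1024
val(RBBBRBRBBRBB) = { -1, -1/2, -1/4, -3/16, -11/64, -21/128, -83/512, -165/1024 | -41/256, -5/32, -1/8, 0 } gives -329/2048
val(RBBBRBRBBRBBR) = { -1, -1/2, -1/4, -3/16, -11/64, -21/128, -83/512, -165/1024 | -329/2048, -41/256, -5/32, -1/8, 0 } gives -659/4096
val(RBBBRBRBBRBBRR) = { -1, -1/2, -1/4, -3/16, -11/64, -21/128, -83/512, -165/1024 | -659/4096, -329/2048, -41/256, -5/32, -1/8, 0 } gives -1319/8192
val(RBBBRBRBBRBBRRB) = { -1, -1/2, -1/4, -3/16, -11/64, -21/128, -83/512, -165/1024, -1319/8192 | -659/4096, -329/2048, -41/256, -5/32, -1/8, 0 } gives -2637/16384

-2637/16384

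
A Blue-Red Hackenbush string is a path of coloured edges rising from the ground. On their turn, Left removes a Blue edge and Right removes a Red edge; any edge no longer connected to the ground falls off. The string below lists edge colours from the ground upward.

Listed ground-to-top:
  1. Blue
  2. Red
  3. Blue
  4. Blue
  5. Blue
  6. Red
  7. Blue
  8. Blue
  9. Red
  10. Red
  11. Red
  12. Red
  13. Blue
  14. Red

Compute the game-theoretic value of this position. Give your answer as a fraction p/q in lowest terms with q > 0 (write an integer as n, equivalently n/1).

7557/8192

Prefix values for Blue Red Blue Blue Blue Red Blue Blue Red Red Red Red Blue Red via {L|R} + simplicity:
val_1 [B]  L=[0]  R=[∅]  -> 1
val_2 [BR]  L=[0]  R=[1]  -> 1/2
val_3 [BRB]  L=[0; 1/2]  R=[1]  -> 3/4
val_4 [BRBB]  L=[0; 1/2; 3/4]  R=[1]  -> 7/8
val_5 [BRBBB]  L=[0; 1/2; 3/4; 7/8]  R=[1]  -> 15/16
val_6 [BRBBBR]  L=[0; 1/2; 3/4; 7/8]  R=[15/16; 1]  -> 29/32
val_7 [BRBBBRB]  L=[0; 1/2; 3/4; 7/8; 29/32]  R=[15/16; 1]  -> 59/64
val_8 [BRBBBRBB]  L=[0; 1/2; 3/4; 7/8; 29/32; 59/64]  R=[15/16; 1]  -> 119/128
val_9 [BRBBBRBBR]  L=[0; 1/2; 3/4; 7/8; 29/32; 59/64]  R=[119/128; 15/16; 1]  -> 237/256
val_10 [BRBBBRBBRR]  L=[0; 1/2; 3/4; 7/8; 29/32; 59/64]  R=[237/256; 119/128; 15/16; 1]  -> 473/512
val_11 [BRBBBRBBRRR]  L=[0; 1/2; 3/4; 7/8; 29/32; 59/64]  R=[473/512; 237/256; 119/128; 15/16; 1]  -> 945/1024
val_12 [BRBBBRBBRRRR]  L=[0; 1/2; 3/4; 7/8; 29/32; 59/64]  R=[945/1024; 473/512; 237/256; 119/128; 15/16; 1]  -> 1889/2048
val_13 [BRBBBRBBRRRRB]  L=[0; 1/2; 3/4; 7/8; 29/32; 59/64; 1889/2048]  R=[945/1024; 473/512; 237/256; 119/128; 15/16; 1]  -> 3779/4096
val_14 [BRBBBRBBRRRRBR]  L=[0; 1/2; 3/4; 7/8; 29/32; 59/64; 1889/2048]  R=[3779/4096; 945/1024; 473/512; 237/256; 119/128; 15/16; 1]  -> 7557/8192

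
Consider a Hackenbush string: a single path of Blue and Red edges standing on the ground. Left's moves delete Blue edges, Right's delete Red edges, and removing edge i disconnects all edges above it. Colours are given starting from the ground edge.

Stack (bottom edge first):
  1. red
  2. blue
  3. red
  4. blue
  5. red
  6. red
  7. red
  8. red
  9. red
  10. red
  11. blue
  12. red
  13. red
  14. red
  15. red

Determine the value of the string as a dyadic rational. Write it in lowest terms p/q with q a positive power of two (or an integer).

-12255/16384

edge 1 of 15 (red): { none | 0 } = -1
edge 2 of 15 (blue): { -1 | 0 } = -1/2
edge 3 of 15 (red): { -1 | -1/2; 0 } = -3/4
edge 4 of 15 (blue): { -1; -3/4 | -1/2; 0 } = -5/8
edge 5 of 15 (red): { -1; -3/4 | -5/8; -1/2; 0 } = -11/16
edge 6 of 15 (red): { -1; -3/4 | -11/16; -5/8; -1/2; 0 } = -23/32
edge 7 of 15 (red): { -1; -3/4 | -23/32; -11/16; -5/8; -1/2; 0 } = -47/64
edge 8 of 15 (red): { -1; -3/4 | -47/64; -23/32; -11/16; -5/8; -1/2; 0 } = -95/128
edge 9 of 15 (red): { -1; -3/4 | -95/128; -47/64; -23/32; -11/16; -5/8; -1/2; 0 } = -191/256
edge 10 of 15 (red): { -1; -3/4 | -191/256; -95/128; -47/64; -23/32; -11/16; -5/8; -1/2; 0 } = -383/512
edge 11 of 15 (blue): { -1; -3/4; -383/512 | -191/256; -95/128; -47/64; -23/32; -11/16; -5/8; -1/2; 0 } = -765/1024
edge 12 of 15 (red): { -1; -3/4; -383/512 | -765/1024; -191/256; -95/128; -47/64; -23/32; -11/16; -5/8; -1/2; 0 } = -1531/2048
edge 13 of 15 (red): { -1; -3/4; -383/512 | -1531/2048; -765/1024; -191/256; -95/128; -47/64; -23/32; -11/16; -5/8; -1/2; 0 } = -3063/4096
edge 14 of 15 (red): { -1; -3/4; -383/512 | -3063/4096; -1531/2048; -765/1024; -191/256; -95/128; -47/64; -23/32; -11/16; -5/8; -1/2; 0 } = -6127/8192
edge 15 of 15 (red): { -1; -3/4; -383/512 | -6127/8192; -3063/4096; -1531/2048; -765/1024; -191/256; -95/128; -47/64; -23/32; -11/16; -5/8; -1/2; 0 } = -12255/16384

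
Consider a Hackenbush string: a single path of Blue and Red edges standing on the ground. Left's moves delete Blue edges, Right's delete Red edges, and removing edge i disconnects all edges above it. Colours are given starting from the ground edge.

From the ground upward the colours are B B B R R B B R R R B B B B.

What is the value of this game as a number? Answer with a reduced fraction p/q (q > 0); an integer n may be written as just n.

4895/2048

Build g(s[:k]) for k = 1..14, string s = B B B R R B B R R R B B B B.
g(B) = { 0 | none } so 1
g(BB) = { 0, 1 | none } so 2
g(BBB) = { 0, 1, 2 | none } so 3
g(BBBR) = { 0, 1, 2 | 3 } so 5/2
g(BBBRR) = { 0, 1, 2 | 5/2, 3 } so 9/4
g(BBBRRB) = { 0, 1, 2, 9/4 | 5/2, 3 } so 19/8
g(BBBRRBB) = { 0, 1, 2, 9/4, 19/8 | 5/2, 3 } so 39/16
g(BBBRRBBR) = { 0, 1, 2, 9/4, 19/8 | 39/16, 5/2, 3 } so 77/32
g(BBBRRBBRR) = { 0, 1, 2, 9/4, 19/8 | 77/32, 39/16, 5/2, 3 } so 153/64
g(BBBRRBBRRR) = { 0, 1, 2, 9/4, 19/8 | 153/64, 77/32, 39/16, 5/2, 3 } so 305/128
g(BBBRRBBRRRB) = { 0, 1, 2, 9/4, 19/8, 305/128 | 153/64, 77/32, 39/16, 5/2, 3 } so 611/256
g(BBBRRBBRRRBB) = { 0, 1, 2, 9/4, 19/8, 305/128, 611/256 | 153/64, 77/32, 39/16, 5/2, 3 } so 1223/512
g(BBBRRBBRRRBBB) = { 0, 1, 2, 9/4, 19/8, 305/128, 611/256, 1223/512 | 153/64, 77/32, 39/16, 5/2, 3 } so 2447/1024
g(BBBRRBBRRRBBBB) = { 0, 1, 2, 9/4, 19/8, 305/128, 611/256, 1223/512, 2447/1024 | 153/64, 77/32, 39/16, 5/2, 3 } so 4895/2048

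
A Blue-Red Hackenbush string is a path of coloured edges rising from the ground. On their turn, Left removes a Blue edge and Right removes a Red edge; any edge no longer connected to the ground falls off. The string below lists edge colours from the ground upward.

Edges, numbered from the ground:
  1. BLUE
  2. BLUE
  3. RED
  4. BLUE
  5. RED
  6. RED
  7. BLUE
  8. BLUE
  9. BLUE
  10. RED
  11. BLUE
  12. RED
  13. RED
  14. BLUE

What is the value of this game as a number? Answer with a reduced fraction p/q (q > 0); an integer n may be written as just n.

Build v(s[:k]) for k = 1..14, string s = BLUE BLUE RED BLUE RED RED BLUE BLUE BLUE RED BLUE RED RED BLUE.
edge 1 of 14 (BLUE): { 0 | ∅ } = 1
edge 2 of 14 (BLUE): { 0,1 | ∅ } = 2
edge 3 of 14 (RED): { 0,1 | 2 } = 3/2
edge 4 of 14 (BLUE): { 0,1,3/2 | 2 } = 7/4
edge 5 of 14 (RED): { 0,1,3/2 | 7/4,2 } = 13/8
edge 6 of 14 (RED): { 0,1,3/2 | 13/8,7/4,2 } = 25/16
edge 7 of 14 (BLUE): { 0,1,3/2,25/16 | 13/8,7/4,2 } = 51/32
edge 8 of 14 (BLUE): { 0,1,3/2,25/16,51/32 | 13/8,7/4,2 } = 103/64
edge 9 of 14 (BLUE): { 0,1,3/2,25/16,51/32,103/64 | 13/8,7/4,2 } = 207/128
edge 10 of 14 (RED): { 0,1,3/2,25/16,51/32,103/64 | 207/128,13/8,7/4,2 } = 413/256
edge 11 of 14 (BLUE): { 0,1,3/2,25/16,51/32,103/64,413/256 | 207/128,13/8,7/4,2 } = 827/512
edge 12 of 14 (RED): { 0,1,3/2,25/16,51/32,103/64,413/256 | 827/512,207/128,13/8,7/4,2 } = 1653/1024
edge 13 of 14 (RED): { 0,1,3/2,25/16,51/32,103/64,413/256 | 1653/1024,827/512,207/128,13/8,7/4,2 } = 3305/2048
edge 14 of 14 (BLUE): { 0,1,3/2,25/16,51/32,103/64,413/256,3305/2048 | 1653/1024,827/512,207/128,13/8,7/4,2 } = 6611/4096

6611/4096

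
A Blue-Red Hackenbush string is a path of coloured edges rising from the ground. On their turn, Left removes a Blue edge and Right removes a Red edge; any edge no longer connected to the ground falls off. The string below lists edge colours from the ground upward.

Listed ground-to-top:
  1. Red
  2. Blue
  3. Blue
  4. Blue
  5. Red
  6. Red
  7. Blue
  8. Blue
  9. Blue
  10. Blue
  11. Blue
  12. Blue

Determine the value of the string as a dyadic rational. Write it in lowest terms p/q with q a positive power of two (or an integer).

Recurse on prefixes of the 12-edge string Red Blue Blue Blue Red Red Blue Blue Blue Blue Blue Blue:
G_1 [R]  L=[∅]  R=[0]  ⇒ -1
G_2 [RB]  L=[-1]  R=[0]  ⇒ -1/2
G_3 [RBB]  L=[-1; -1/2]  R=[0]  ⇒ -1/4
G_4 [RBBB]  L=[-1; -1/2; -1/4]  R=[0]  ⇒ -1/8
G_5 [RBBBR]  L=[-1; -1/2; -1/4]  R=[-1/8; 0]  ⇒ -3/16
G_6 [RBBBRR]  L=[-1; -1/2; -1/4]  R=[-3/16; -1/8; 0]  ⇒ -7/32
G_7 [RBBBRRB]  L=[-1; -1/2; -1/4; -7/32]  R=[-3/16; -1/8; 0]  ⇒ -13/64
G_8 [RBBBRRBB]  L=[-1; -1/2; -1/4; -7/32; -13/64]  R=[-3/16; -1/8; 0]  ⇒ -25/128
G_9 [RBBBRRBBB]  L=[-1; -1/2; -1/4; -7/32; -13/64; -25/128]  R=[-3/16; -1/8; 0]  ⇒ -49/256
G_10 [RBBBRRBBBB]  L=[-1; -1/2; -1/4; -7/32; -13/64; -25/128; -49/256]  R=[-3/16; -1/8; 0]  ⇒ -97/512
G_11 [RBBBRRBBBBB]  L=[-1; -1/2; -1/4; -7/32; -13/64; -25/128; -49/256; -97/512]  R=[-3/16; -1/8; 0]  ⇒ -193/1024
G_12 [RBBBRRBBBBBB]  L=[-1; -1/2; -1/4; -7/32; -13/64; -25/128; -49/256; -97/512; -193/1024]  R=[-3/16; -1/8; 0]  ⇒ -385/2048

-385/2048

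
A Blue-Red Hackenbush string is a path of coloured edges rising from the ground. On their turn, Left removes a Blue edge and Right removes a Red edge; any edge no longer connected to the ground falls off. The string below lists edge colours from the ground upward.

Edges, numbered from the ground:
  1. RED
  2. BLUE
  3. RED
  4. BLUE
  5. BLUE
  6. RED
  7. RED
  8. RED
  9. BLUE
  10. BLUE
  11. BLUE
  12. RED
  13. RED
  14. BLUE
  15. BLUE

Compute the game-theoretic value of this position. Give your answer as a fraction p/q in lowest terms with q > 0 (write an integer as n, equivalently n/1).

step 1: add RED to get R; options L={  } R={ 0 } gives -1
step 2: add BLUE to get RB; options L={ -1 } R={ 0 } gives -1/2
step 3: add RED to get RBR; options L={ -1 } R={ -1/2; 0 } gives -3/4
step 4: add BLUE to get RBRB; options L={ -1; -3/4 } R={ -1/2; 0 } gives -5/8
step 5: add BLUE to get RBRBB; options L={ -1; -3/4; -5/8 } R={ -1/2; 0 } gives -9/16
step 6: add RED to get RBRBBR; options L={ -1; -3/4; -5/8 } R={ -9/16; -1/2; 0 } gives -19/32
step 7: add RED to get RBRBBRR; options L={ -1; -3/4; -5/8 } R={ -19/32; -9/16; -1/2; 0 } gives -39/64
step 8: add RED to get RBRBBRRR; options L={ -1; -3/4; -5/8 } R={ -39/64; -19/32; -9/16; -1/2; 0 } gives -79/128
step 9: add BLUE to get RBRBBRRRB; options L={ -1; -3/4; -5/8; -79/128 } R={ -39/64; -19/32; -9/16; -1/2; 0 } gives -157/256
step 10: add BLUE to get RBRBBRRRBB; options L={ -1; -3/4; -5/8; -79/128; -157/256 } R={ -39/64; -19/32; -9/16; -1/2; 0 } gives -313/512
step 11: add BLUE to get RBRBBRRRBBB; options L={ -1; -3/4; -5/8; -79/128; -157/256; -313/512 } R={ -39/64; -19/32; -9/16; -1/2; 0 } gives -625/1024
step 12: add RED to get RBRBBRRRBBBR; options L={ -1; -3/4; -5/8; -79/128; -157/256; -313/512 } R={ -625/1024; -39/64; -19/32; -9/16; -1/2; 0 } gives -1251/2048
step 13: add RED to get RBRBBRRRBBBRR; options L={ -1; -3/4; -5/8; -79/128; -157/256; -313/512 } R={ -1251/2048; -625/1024; -39/64; -19/32; -9/16; -1/2; 0 } gives -2503/4096
step 14: add BLUE to get RBRBBRRRBBBRRB; options L={ -1; -3/4; -5/8; -79/128; -157/256; -313/512; -2503/4096 } R={ -1251/2048; -625/1024; -39/64; -19/32; -9/16; -1/2; 0 } gives -5005/8192
step 15: add BLUE to get RBRBBRRRBBBRRBB; options L={ -1; -3/4; -5/8; -79/128; -157/256; -313/512; -2503/4096; -5005/8192 } R={ -1251/2048; -625/1024; -39/64; -19/32; -9/16; -1/2; 0 } gives -10009/16384

-10009/16384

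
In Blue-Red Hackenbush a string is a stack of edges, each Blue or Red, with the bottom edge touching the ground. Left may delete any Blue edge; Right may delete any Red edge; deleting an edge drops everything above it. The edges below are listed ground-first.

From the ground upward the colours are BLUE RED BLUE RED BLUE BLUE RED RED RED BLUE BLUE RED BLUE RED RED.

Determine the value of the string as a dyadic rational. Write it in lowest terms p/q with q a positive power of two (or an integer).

11369/16384

Build value(s[:k]) for k = 1..15, string s = BLUE RED BLUE RED BLUE BLUE RED RED RED BLUE BLUE RED BLUE RED RED.
B: Left { 0 }, Right { ∅ } → simplest 1
BR: Left { 0 }, Right { 1 } → simplest 1/2
BRB: Left { 0; 1/2 }, Right { 1 } → simplest 3/4
BRBR: Left { 0; 1/2 }, Right { 3/4; 1 } → simplest 5/8
BRBRB: Left { 0; 1/2; 5/8 }, Right { 3/4; 1 } → simplest 11/16
BRBRBB: Left { 0; 1/2; 5/8; 11/16 }, Right { 3/4; 1 } → simplest 23/32
BRBRBBR: Left { 0; 1/2; 5/8; 11/16 }, Right { 23/32; 3/4; 1 } → simplest 45/64
BRBRBBRR: Left { 0; 1/2; 5/8; 11/16 }, Right { 45/64; 23/32; 3/4; 1 } → simplest 89/128
BRBRBBRRR: Left { 0; 1/2; 5/8; 11/16 }, Right { 89/128; 45/64; 23/32; 3/4; 1 } → simplest 177/256
BRBRBBRRRB: Left { 0; 1/2; 5/8; 11/16; 177/256 }, Right { 89/128; 45/64; 23/32; 3/4; 1 } → simplest 355/512
BRBRBBRRRBB: Left { 0; 1/2; 5/8; 11/16; 177/256; 355/512 }, Right { 89/128; 45/64; 23/32; 3/4; 1 } → simplest 711/1024
BRBRBBRRRBBR: Left { 0; 1/2; 5/8; 11/16; 177/256; 355/512 }, Right { 711/1024; 89/128; 45/64; 23/32; 3/4; 1 } → simplest 1421/2048
BRBRBBRRRBBRB: Left { 0; 1/2; 5/8; 11/16; 177/256; 355/512; 1421/2048 }, Right { 711/1024; 89/128; 45/64; 23/32; 3/4; 1 } → simplest 2843/4096
BRBRBBRRRBBRBR: Left { 0; 1/2; 5/8; 11/16; 177/256; 355/512; 1421/2048 }, Right { 2843/4096; 711/1024; 89/128; 45/64; 23/32; 3/4; 1 } → simplest 5685/8192
BRBRBBRRRBBRBRR: Left { 0; 1/2; 5/8; 11/16; 177/256; 355/512; 1421/2048 }, Right { 5685/8192; 2843/4096; 711/1024; 89/128; 45/64; 23/32; 3/4; 1 } → simplest 11369/16384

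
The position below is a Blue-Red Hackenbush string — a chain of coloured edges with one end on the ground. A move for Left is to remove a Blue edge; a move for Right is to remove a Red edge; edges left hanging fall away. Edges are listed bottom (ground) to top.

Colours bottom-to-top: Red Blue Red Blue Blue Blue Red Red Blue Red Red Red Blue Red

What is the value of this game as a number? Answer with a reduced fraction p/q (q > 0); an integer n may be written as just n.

-4539/8192

Prefix values for Red Blue Red Blue Blue Blue Red Red Blue Red Red Red Blue Red via {L|R} + simplicity:
edge 1 of 14 (Red): { none | 0 } => -1
edge 2 of 14 (Blue): { -1 | 0 } => -1/2
edge 3 of 14 (Red): { -1 | -1/2; 0 } => -3/4
edge 4 of 14 (Blue): { -1; -3/4 | -1/2; 0 } => -5/8
edge 5 of 14 (Blue): { -1; -3/4; -5/8 | -1/2; 0 } => -9/16
edge 6 of 14 (Blue): { -1; -3/4; -5/8; -9/16 | -1/2; 0 } => -17/32
edge 7 of 14 (Red): { -1; -3/4; -5/8; -9/16 | -17/32; -1/2; 0 } => -35/64
edge 8 of 14 (Red): { -1; -3/4; -5/8; -9/16 | -35/64; -17/32; -1/2; 0 } => -71/128
edge 9 of 14 (Blue): { -1; -3/4; -5/8; -9/16; -71/128 | -35/64; -17/32; -1/2; 0 } => -141/256
edge 10 of 14 (Red): { -1; -3/4; -5/8; -9/16; -71/128 | -141/256; -35/64; -17/32; -1/2; 0 } => -283/512
edge 11 of 14 (Red): { -1; -3/4; -5/8; -9/16; -71/128 | -283/512; -141/256; -35/64; -17/32; -1/2; 0 } => -567/1024
edge 12 of 14 (Red): { -1; -3/4; -5/8; -9/16; -71/128 | -567/1024; -283/512; -141/256; -35/64; -17/32; -1/2; 0 } => -1135/2048
edge 13 of 14 (Blue): { -1; -3/4; -5/8; -9/16; -71/128; -1135/2048 | -567/1024; -283/512; -141/256; -35/64; -17/32; -1/2; 0 } => -2269/4096
edge 14 of 14 (Red): { -1; -3/4; -5/8; -9/16; -71/128; -1135/2048 | -2269/4096; -567/1024; -283/512; -141/256; -35/64; -17/32; -1/2; 0 } => -4539/8192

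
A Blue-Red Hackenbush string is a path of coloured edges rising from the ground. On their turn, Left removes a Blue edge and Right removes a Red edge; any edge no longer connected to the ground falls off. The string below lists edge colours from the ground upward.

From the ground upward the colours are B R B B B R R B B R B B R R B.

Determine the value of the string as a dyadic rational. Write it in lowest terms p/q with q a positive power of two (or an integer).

step 1: add B to get B; options L={ 0 } R={ ∅ } => 1
step 2: add R to get BR; options L={ 0 } R={ 1 } => 1/2
step 3: add B to get BRB; options L={ 0; 1/2 } R={ 1 } => 3/4
step 4: add B to get BRBB; options L={ 0; 1/2; 3/4 } R={ 1 } => 7/8
step 5: add B to get BRBBB; options L={ 0; 1/2; 3/4; 7/8 } R={ 1 } => 15/16
step 6: add R to get BRBBBR; options L={ 0; 1/2; 3/4; 7/8 } R={ 15/16; 1 } => 29/32
step 7: add R to get BRBBBRR; options L={ 0; 1/2; 3/4; 7/8 } R={ 29/32; 15/16; 1 } => 57/64
step 8: add B to get BRBBBRRB; options L={ 0; 1/2; 3/4; 7/8; 57/64 } R={ 29/32; 15/16; 1 } => 115/128
step 9: add B to get BRBBBRRBB; options L={ 0; 1/2; 3/4; 7/8; 57/64; 115/128 } R={ 29/32; 15/16; 1 } => 231/256
step 10: add R to get BRBBBRRBBR; options L={ 0; 1/2; 3/4; 7/8; 57/64; 115/128 } R={ 231/256; 29/32; 15/16; 1 } => 461/512
step 11: add B to get BRBBBRRBBRB; options L={ 0; 1/2; 3/4; 7/8; 57/64; 115/128; 461/512 } R={ 231/256; 29/32; 15/16; 1 } => 923/1024
step 12: add B to get BRBBBRRBBRBB; options L={ 0; 1/2; 3/4; 7/8; 57/64; 115/128; 461/512; 923/1024 } R={ 231/256; 29/32; 15/16; 1 } => 1847/2048
step 13: add R to get BRBBBRRBBRBBR; options L={ 0; 1/2; 3/4; 7/8; 57/64; 115/128; 461/512; 923/1024 } R={ 1847/2048; 231/256; 29/32; 15/16; 1 } => 3693/4096
step 14: add R to get BRBBBRRBBRBBRR; options L={ 0; 1/2; 3/4; 7/8; 57/64; 115/128; 461/512; 923/1024 } R={ 3693/4096; 1847/2048; 231/256; 29/32; 15/16; 1 } => 7385/8192
step 15: add B to get BRBBBRRBBRBBRRB; options L={ 0; 1/2; 3/4; 7/8; 57/64; 115/128; 461/512; 923/1024; 7385/8192 } R={ 3693/4096; 1847/2048; 231/256; 29/32; 15/16; 1 } => 14771/16384

14771/16384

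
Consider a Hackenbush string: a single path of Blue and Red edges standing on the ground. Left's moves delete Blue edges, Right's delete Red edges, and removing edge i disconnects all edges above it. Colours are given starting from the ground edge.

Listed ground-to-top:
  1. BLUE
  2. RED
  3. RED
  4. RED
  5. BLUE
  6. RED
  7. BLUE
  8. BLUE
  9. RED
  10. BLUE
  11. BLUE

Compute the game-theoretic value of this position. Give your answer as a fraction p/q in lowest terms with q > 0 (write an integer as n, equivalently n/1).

1 of 11 · B · max L 0 · min R +∞ = 1
2 of 11 · BR · max L 0 · min R 1 = 1/2
3 of 11 · BRR · max L 0 · min R 1/2 = 1/4
4 of 11 · BRRR · max L 0 · min R 1/4 = 1/8
5 of 11 · BRRRB · max L 1/8 · min R 1/4 = 3/16
6 of 11 · BRRRBR · max L 1/8 · min R 3/16 = 5/32
7 of 11 · BRRRBRB · max L 5/32 · min R 3/16 = 11/64
8 of 11 · BRRRBRBB · max L 11/64 · min R 3/16 = 23/128
9 of 11 · BRRRBRBBR · max L 11/64 · min R 23/128 = 45/256
10 of 11 · BRRRBRBBRB · max L 45/256 · min R 23/128 = 91/512
11 of 11 · BRRRBRBBRBB · max L 91/512 · min R 23/128 = 183/1024

183/1024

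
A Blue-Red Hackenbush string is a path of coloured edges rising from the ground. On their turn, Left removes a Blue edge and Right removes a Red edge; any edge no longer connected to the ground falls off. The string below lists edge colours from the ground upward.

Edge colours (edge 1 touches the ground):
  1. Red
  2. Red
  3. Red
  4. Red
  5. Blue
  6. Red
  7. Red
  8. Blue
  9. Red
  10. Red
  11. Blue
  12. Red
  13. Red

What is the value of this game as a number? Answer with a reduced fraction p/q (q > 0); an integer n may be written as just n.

Recurse on prefixes of the 13-edge string Red Red Red Red Blue Red Red Blue Red Red Blue Red Red:
R: Left { none }, Right { 0 } so simplest -1
RR: Left { none }, Right { -1; 0 } so simplest -2
RRR: Left { none }, Right { -2; -1; 0 } so simplest -3
RRRR: Left { none }, Right { -3; -2; -1; 0 } so simplest -4
RRRRB: Left { -4 }, Right { -3; -2; -1; 0 } so simplest -7/2
RRRRBR: Left { -4 }, Right { -7/2; -3; -2; -1; 0 } so simplest -15/4
RRRRBRR: Left { -4 }, Right { -15/4; -7/2; -3; -2; -1; 0 } so simplest -31/8
RRRRBRRB: Left { -4; -31/8 }, Right { -15/4; -7/2; -3; -2; -1; 0 } so simplest -61/16
RRRRBRRBR: Left { -4; -31/8 }, Right { -61/16; -15/4; -7/2; -3; -2; -1; 0 } so simplest -123/32
RRRRBRRBRR: Left { -4; -31/8 }, Right { -123/32; -61/16; -15/4; -7/2; -3; -2; -1; 0 } so simplest -247/64
RRRRBRRBRRB: Left { -4; -31/8; -247/64 }, Right { -123/32; -61/16; -15/4; -7/2; -3; -2; -1; 0 } so simplest -493/128
RRRRBRRBRRBR: Left { -4; -31/8; -247/64 }, Right { -493/128; -123/32; -61/16; -15/4; -7/2; -3; -2; -1; 0 } so simplest -987/256
RRRRBRRBRRBRR: Left { -4; -31/8; -247/64 }, Right { -987/256; -493/128; -123/32; -61/16; -15/4; -7/2; -3; -2; -1; 0 } so simplest -1975/512

-1975/512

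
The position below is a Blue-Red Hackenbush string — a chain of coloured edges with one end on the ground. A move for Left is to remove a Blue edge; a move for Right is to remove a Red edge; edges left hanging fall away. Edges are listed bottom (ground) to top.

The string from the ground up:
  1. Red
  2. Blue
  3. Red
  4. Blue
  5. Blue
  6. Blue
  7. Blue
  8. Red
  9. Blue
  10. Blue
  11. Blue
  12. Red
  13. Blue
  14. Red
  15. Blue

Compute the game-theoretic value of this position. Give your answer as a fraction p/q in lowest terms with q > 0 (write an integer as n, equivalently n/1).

-8469/16384

value_1 [R]  L=[∅]  R=[0]  ⇒ -1
value_2 [RB]  L=[-1]  R=[0]  ⇒ -1/2
value_3 [RBR]  L=[-1]  R=[-1/2, 0]  ⇒ -3/4
value_4 [RBRB]  L=[-1, -3/4]  R=[-1/2, 0]  ⇒ -5/8
value_5 [RBRBB]  L=[-1, -3/4, -5/8]  R=[-1/2, 0]  ⇒ -9/16
value_6 [RBRBBB]  L=[-1, -3/4, -5/8, -9/16]  R=[-1/2, 0]  ⇒ -17/32
value_7 [RBRBBBB]  L=[-1, -3/4, -5/8, -9/16, -17/32]  R=[-1/2, 0]  ⇒ -33/64
value_8 [RBRBBBBR]  L=[-1, -3/4, -5/8, -9/16, -17/32]  R=[-33/64, -1/2, 0]  ⇒ -67/128
value_9 [RBRBBBBRB]  L=[-1, -3/4, -5/8, -9/16, -17/32, -67/128]  R=[-33/64, -1/2, 0]  ⇒ -133/256
value_10 [RBRBBBBRBB]  L=[-1, -3/4, -5/8, -9/16, -17/32, -67/128, -133/256]  R=[-33/64, -1/2, 0]  ⇒ -265/512
value_11 [RBRBBBBRBBB]  L=[-1, -3/4, -5/8, -9/16, -17/32, -67/128, -133/256, -265/512]  R=[-33/64, -1/2, 0]  ⇒ -529/1024
value_12 [RBRBBBBRBBBR]  L=[-1, -3/4, -5/8, -9/16, -17/32, -67/128, -133/256, -265/512]  R=[-529/1024, -33/64, -1/2, 0]  ⇒ -1059/2048
value_13 [RBRBBBBRBBBRB]  L=[-1, -3/4, -5/8, -9/16, -17/32, -67/128, -133/256, -265/512, -1059/2048]  R=[-529/1024, -33/64, -1/2, 0]  ⇒ -2117/4096
value_14 [RBRBBBBRBBBRBR]  L=[-1, -3/4, -5/8, -9/16, -17/32, -67/128, -133/256, -265/512, -1059/2048]  R=[-2117/4096, -529/1024, -33/64, -1/2, 0]  ⇒ -4235/8192
value_15 [RBRBBBBRBBBRBRB]  L=[-1, -3/4, -5/8, -9/16, -17/32, -67/128, -133/256, -265/512, -1059/2048, -4235/8192]  R=[-2117/4096, -529/1024, -33/64, -1/2, 0]  ⇒ -8469/16384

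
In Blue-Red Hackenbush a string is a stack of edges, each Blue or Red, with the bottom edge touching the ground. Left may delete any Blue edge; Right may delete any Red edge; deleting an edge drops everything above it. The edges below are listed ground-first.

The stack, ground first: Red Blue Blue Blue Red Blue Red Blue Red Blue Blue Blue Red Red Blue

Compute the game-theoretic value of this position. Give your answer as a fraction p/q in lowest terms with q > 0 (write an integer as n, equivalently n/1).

R: Left { (no moves) }, Right { 0 } — simplest -1
RB: Left { -1 }, Right { 0 } — simplest -1/2
RBB: Left { -1,-1/2 }, Right { 0 } — simplest -1/4
RBBB: Left { -1,-1/2,-1/4 }, Right { 0 } — simplest -1/8
RBBBR: Left { -1,-1/2,-1/4 }, Right { -1/8,0 } — simplest -3/16
RBBBRB: Left { -1,-1/2,-1/4,-3/16 }, Right { -1/8,0 } — simplest -5/32
RBBBRBR: Left { -1,-1/2,-1/4,-3/16 }, Right { -5/32,-1/8,0 } — simplest -11/64
RBBBRBRB: Left { -1,-1/2,-1/4,-3/16,-11/64 }, Right { -5/32,-1/8,0 } — simplest -21/128
RBBBRBRBR: Left { -1,-1/2,-1/4,-3/16,-11/64 }, Right { -21/128,-5/32,-1/8,0 } — simplest -43/256
RBBBRBRBRB: Left { -1,-1/2,-1/4,-3/16,-11/64,-43/256 }, Right { -21/128,-5/32,-1/8,0 } — simplest -85/512
RBBBRBRBRBB: Left { -1,-1/2,-1/4,-3/16,-11/64,-43/256,-85/512 }, Right { -21/128,-5/32,-1/8,0 } — simplest -169/1024
RBBBRBRBRBBB: Left { -1,-1/2,-1/4,-3/16,-11/64,-43/256,-85/512,-169/1024 }, Right { -21/128,-5/32,-1/8,0 } — simplest -337/2048
RBBBRBRBRBBBR: Left { -1,-1/2,-1/4,-3/16,-11/64,-43/256,-85/512,-169/1024 }, Right { -337/2048,-21/128,-5/32,-1/8,0 } — simplest -675/4096
RBBBRBRBRBBBRR: Left { -1,-1/2,-1/4,-3/16,-11/64,-43/256,-85/512,-169/1024 }, Right { -675/4096,-337/2048,-21/128,-5/32,-1/8,0 } — simplest -1351/8192
RBBBRBRBRBBBRRB: Left { -1,-1/2,-1/4,-3/16,-11/64,-43/256,-85/512,-169/1024,-1351/8192 }, Right { -675/4096,-337/2048,-21/128,-5/32,-1/8,0 } — simplest -2701/16384

-2701/16384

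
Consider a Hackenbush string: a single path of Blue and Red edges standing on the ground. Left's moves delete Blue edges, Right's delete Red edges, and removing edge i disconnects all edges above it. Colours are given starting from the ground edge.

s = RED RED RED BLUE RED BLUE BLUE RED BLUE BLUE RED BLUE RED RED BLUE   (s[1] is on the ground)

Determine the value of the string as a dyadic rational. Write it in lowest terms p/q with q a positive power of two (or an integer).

val_1 [R]  L=[]  R=[0]  so -1
val_2 [RR]  L=[]  R=[-1 0]  so -2
val_3 [RRR]  L=[]  R=[-2 -1 0]  so -3
val_4 [RRRB]  L=[-3]  R=[-2 -1 0]  so -5/2
val_5 [RRRBR]  L=[-3]  R=[-5/2 -2 -1 0]  so -11/4
val_6 [RRRBRB]  L=[-3 -11/4]  R=[-5/2 -2 -1 0]  so -21/8
val_7 [RRRBRBB]  L=[-3 -11/4 -21/8]  R=[-5/2 -2 -1 0]  so -41/16
val_8 [RRRBRBBR]  L=[-3 -11/4 -21/8]  R=[-41/16 -5/2 -2 -1 0]  so -83/32
val_9 [RRRBRBBRB]  L=[-3 -11/4 -21/8 -83/32]  R=[-41/16 -5/2 -2 -1 0]  so -165/64
val_10 [RRRBRBBRBB]  L=[-3 -11/4 -21/8 -83/32 -165/64]  R=[-41/16 -5/2 -2 -1 0]  so -329/128
val_11 [RRRBRBBRBBR]  L=[-3 -11/4 -21/8 -83/32 -165/64]  R=[-329/128 -41/16 -5/2 -2 -1 0]  so -659/256
val_12 [RRRBRBBRBBRB]  L=[-3 -11/4 -21/8 -83/32 -165/64 -659/256]  R=[-329/128 -41/16 -5/2 -2 -1 0]  so -1317/512
val_13 [RRRBRBBRBBRBR]  L=[-3 -11/4 -21/8 -83/32 -165/64 -659/256]  R=[-1317/512 -329/128 -41/16 -5/2 -2 -1 0]  so -2635/1024
val_14 [RRRBRBBRBBRBRR]  L=[-3 -11/4 -21/8 -83/32 -165/64 -659/256]  R=[-2635/1024 -1317/512 -329/128 -41/16 -5/2 -2 -1 0]  so -5271/2048
val_15 [RRRBRBBRBBRBRRB]  L=[-3 -11/4 -21/8 -83/32 -165/64 -659/256 -5271/2048]  R=[-2635/1024 -1317/512 -329/128 -41/16 -5/2 -2 -1 0]  so -10541/4096

-10541/4096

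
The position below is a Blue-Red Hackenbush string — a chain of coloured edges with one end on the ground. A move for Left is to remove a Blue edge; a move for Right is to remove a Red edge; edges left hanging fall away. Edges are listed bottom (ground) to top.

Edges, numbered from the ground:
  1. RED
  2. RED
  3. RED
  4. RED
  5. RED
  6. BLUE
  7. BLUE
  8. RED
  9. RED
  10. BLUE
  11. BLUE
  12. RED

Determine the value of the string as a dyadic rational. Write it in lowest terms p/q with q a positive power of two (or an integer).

-563/128

Recurse on prefixes of the 12-edge string RED RED RED RED RED BLUE BLUE RED RED BLUE BLUE RED:
value_1 [R]  L=[—]  R=[0]  -> -1
value_2 [RR]  L=[—]  R=[-1, 0]  -> -2
value_3 [RRR]  L=[—]  R=[-2, -1, 0]  -> -3
value_4 [RRRR]  L=[—]  R=[-3, -2, -1, 0]  -> -4
value_5 [RRRRR]  L=[—]  R=[-4, -3, -2, -1, 0]  -> -5
value_6 [RRRRRB]  L=[-5]  R=[-4, -3, -2, -1, 0]  -> -9/2
value_7 [RRRRRBB]  L=[-5, -9/2]  R=[-4, -3, -2, -1, 0]  -> -17/4
value_8 [RRRRRBBR]  L=[-5, -9/2]  R=[-17/4, -4, -3, -2, -1, 0]  -> -35/8
value_9 [RRRRRBBRR]  L=[-5, -9/2]  R=[-35/8, -17/4, -4, -3, -2, -1, 0]  -> -71/16
value_10 [RRRRRBBRRB]  L=[-5, -9/2, -71/16]  R=[-35/8, -17/4, -4, -3, -2, -1, 0]  -> -141/32
value_11 [RRRRRBBRRBB]  L=[-5, -9/2, -71/16, -141/32]  R=[-35/8, -17/4, -4, -3, -2, -1, 0]  -> -281/64
value_12 [RRRRRBBRRBBR]  L=[-5, -9/2, -71/16, -141/32]  R=[-281/64, -35/8, -17/4, -4, -3, -2, -1, 0]  -> -563/128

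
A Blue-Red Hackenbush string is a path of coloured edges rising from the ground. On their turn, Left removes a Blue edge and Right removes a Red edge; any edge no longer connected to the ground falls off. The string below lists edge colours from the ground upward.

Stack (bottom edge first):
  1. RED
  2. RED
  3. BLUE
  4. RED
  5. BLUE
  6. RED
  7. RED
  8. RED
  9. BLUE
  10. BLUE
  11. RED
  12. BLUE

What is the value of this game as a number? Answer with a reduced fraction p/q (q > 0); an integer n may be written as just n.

-1765/1024

g(R) = { (no moves) | 0 } ⇒ -1
g(RR) = { (no moves) | -1,0 } ⇒ -2
g(RRB) = { -2 | -1,0 } ⇒ -3/2
g(RRBR) = { -2 | -3/2,-1,0 } ⇒ -7/4
g(RRBRB) = { -2,-7/4 | -3/2,-1,0 } ⇒ -13/8
g(RRBRBR) = { -2,-7/4 | -13/8,-3/2,-1,0 } ⇒ -27/16
g(RRBRBRR) = { -2,-7/4 | -27/16,-13/8,-3/2,-1,0 } ⇒ -55/32
g(RRBRBRRR) = { -2,-7/4 | -55/32,-27/16,-13/8,-3/2,-1,0 } ⇒ -111/64
g(RRBRBRRRB) = { -2,-7/4,-111/64 | -55/32,-27/16,-13/8,-3/2,-1,0 } ⇒ -221/128
g(RRBRBRRRBB) = { -2,-7/4,-111/64,-221/128 | -55/32,-27/16,-13/8,-3/2,-1,0 } ⇒ -441/256
g(RRBRBRRRBBR) = { -2,-7/4,-111/64,-221/128 | -441/256,-55/32,-27/16,-13/8,-3/2,-1,0 } ⇒ -883/512
g(RRBRBRRRBBRB) = { -2,-7/4,-111/64,-221/128,-883/512 | -441/256,-55/32,-27/16,-13/8,-3/2,-1,0 } ⇒ -1765/1024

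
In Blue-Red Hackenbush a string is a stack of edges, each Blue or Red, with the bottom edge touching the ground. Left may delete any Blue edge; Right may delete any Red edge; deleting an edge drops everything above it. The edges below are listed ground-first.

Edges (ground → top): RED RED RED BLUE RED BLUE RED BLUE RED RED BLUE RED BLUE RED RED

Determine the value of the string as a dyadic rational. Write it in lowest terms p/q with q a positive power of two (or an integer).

edge 1 of 15 (RED): {  | 0 } ⇒ -1
edge 2 of 15 (RED): {  | -1,0 } ⇒ -2
edge 3 of 15 (RED): {  | -2,-1,0 } ⇒ -3
edge 4 of 15 (BLUE): { -3 | -2,-1,0 } ⇒ -5/2
edge 5 of 15 (RED): { -3 | -5/2,-2,-1,0 } ⇒ -11/4
edge 6 of 15 (BLUE): { -3,-11/4 | -5/2,-2,-1,0 } ⇒ -21/8
edge 7 of 15 (RED): { -3,-11/4 | -21/8,-5/2,-2,-1,0 } ⇒ -43/16
edge 8 of 15 (BLUE): { -3,-11/4,-43/16 | -21/8,-5/2,-2,-1,0 } ⇒ -85/32
edge 9 of 15 (RED): { -3,-11/4,-43/16 | -85/32,-21/8,-5/2,-2,-1,0 } ⇒ -171/64
edge 10 of 15 (RED): { -3,-11/4,-43/16 | -171/64,-85/32,-21/8,-5/2,-2,-1,0 } ⇒ -343/128
edge 11 of 15 (BLUE): { -3,-11/4,-43/16,-343/128 | -171/64,-85/32,-21/8,-5/2,-2,-1,0 } ⇒ -685/256
edge 12 of 15 (RED): { -3,-11/4,-43/16,-343/128 | -685/256,-171/64,-85/32,-21/8,-5/2,-2,-1,0 } ⇒ -1371/512
edge 13 of 15 (BLUE): { -3,-11/4,-43/16,-343/128,-1371/512 | -685/256,-171/64,-85/32,-21/8,-5/2,-2,-1,0 } ⇒ -2741/1024
edge 14 of 15 (RED): { -3,-11/4,-43/16,-343/128,-1371/512 | -2741/1024,-685/256,-171/64,-85/32,-21/8,-5/2,-2,-1,0 } ⇒ -5483/2048
edge 15 of 15 (RED): { -3,-11/4,-43/16,-343/128,-1371/512 | -5483/2048,-2741/1024,-685/256,-171/64,-85/32,-21/8,-5/2,-2,-1,0 } ⇒ -10967/4096

-10967/4096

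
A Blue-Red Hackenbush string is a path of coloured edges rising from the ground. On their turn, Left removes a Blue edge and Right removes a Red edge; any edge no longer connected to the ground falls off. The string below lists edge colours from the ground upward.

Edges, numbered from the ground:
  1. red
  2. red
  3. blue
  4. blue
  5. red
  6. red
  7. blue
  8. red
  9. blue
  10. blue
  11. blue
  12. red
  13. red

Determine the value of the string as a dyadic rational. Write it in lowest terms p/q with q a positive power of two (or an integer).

-2887/2048

Recurse on prefixes of the 13-edge string red red blue blue red red blue red blue blue blue red red:
step 1: add red to get r; options L={  } R={ 0 } gives -1
step 2: add red to get rr; options L={  } R={ -1, 0 } gives -2
step 3: add blue to get rrb; options L={ -2 } R={ -1, 0 } gives -3/2
step 4: add blue to get rrbb; options L={ -2, -3/2 } R={ -1, 0 } gives -5/4
step 5: add red to get rrbbr; options L={ -2, -3/2 } R={ -5/4, -1, 0 } gives -11/8
step 6: add red to get rrbbrr; options L={ -2, -3/2 } R={ -11/8, -5/4, -1, 0 } gives -23/16
step 7: add blue to get rrbbrrb; options L={ -2, -3/2, -23/16 } R={ -11/8, -5/4, -1, 0 } gives -45/32
step 8: add red to get rrbbrrbr; options L={ -2, -3/2, -23/16 } R={ -45/32, -11/8, -5/4, -1, 0 } gives -91/64
step 9: add blue to get rrbbrrbrb; options L={ -2, -3/2, -23/16, -91/64 } R={ -45/32, -11/8, -5/4, -1, 0 } gives -181/128
step 10: add blue to get rrbbrrbrbb; options L={ -2, -3/2, -23/16, -91/64, -181/128 } R={ -45/32, -11/8, -5/4, -1, 0 } gives -361/256
step 11: add blue to get rrbbrrbrbbb; options L={ -2, -3/2, -23/16, -91/64, -181/128, -361/256 } R={ -45/32, -11/8, -5/4, -1, 0 } gives -721/512
step 12: add red to get rrbbrrbrbbbr; options L={ -2, -3/2, -23/16, -91/64, -181/128, -361/256 } R={ -721/512, -45/32, -11/8, -5/4, -1, 0 } gives -1443/1024
step 13: add red to get rrbbrrbrbbbrr; options L={ -2, -3/2, -23/16, -91/64, -181/128, -361/256 } R={ -1443/1024, -721/512, -45/32, -11/8, -5/4, -1, 0 } gives -2887/2048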